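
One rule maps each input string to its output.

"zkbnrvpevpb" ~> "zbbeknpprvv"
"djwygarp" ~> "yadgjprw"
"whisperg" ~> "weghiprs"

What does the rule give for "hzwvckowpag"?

The pattern: sort the characters into alphabetical order, then move the last character to the front.
Applying both steps to "hzwvckowpag": "acghkopvwwz", then "zacghkopvww".

zacghkopvww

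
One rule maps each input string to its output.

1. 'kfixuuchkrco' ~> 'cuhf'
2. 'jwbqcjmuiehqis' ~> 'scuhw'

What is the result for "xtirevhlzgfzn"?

felt

Rule — keep one character in every 3, starting at position 2 (positions 2nd, 5th, 8th, ...), then swap the first and last characters.
On "xtirevhlzgfzn": the first step gives "telf", and the second then gives "felt".
(Check on "jwbqcjmuiehqis": → "wcuhs" → "scuhw" ✓)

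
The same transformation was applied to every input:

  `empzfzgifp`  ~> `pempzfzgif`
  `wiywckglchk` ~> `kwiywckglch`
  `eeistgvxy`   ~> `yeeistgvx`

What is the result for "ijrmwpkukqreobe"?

Looking at the pairs, the operation is to move the last character to the front.
For "ijrmwpkukqreobe" the result is "eijrmwpkukqreob".

eijrmwpkukqreob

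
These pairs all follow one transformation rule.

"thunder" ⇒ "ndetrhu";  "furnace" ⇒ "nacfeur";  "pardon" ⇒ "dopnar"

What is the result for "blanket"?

nkebtla

The transformation: swap the first and last characters, then move the first 3 characters to the end (rotate left by 3).
Working it through for "blanket": intermediate "tlankeb", final "nkebtla".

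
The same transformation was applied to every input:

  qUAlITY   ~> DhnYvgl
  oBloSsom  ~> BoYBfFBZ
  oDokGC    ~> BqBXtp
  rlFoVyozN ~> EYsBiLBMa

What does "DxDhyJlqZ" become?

The pattern: shift every letter 13 places forward in the alphabet (wrapping around) — i.e. ROT13, then flip the case of every letter.
On "DxDhyJlqZ": the first step gives "QkQulWydM", and the second then gives "qKqULwYDm".

qKqULwYDm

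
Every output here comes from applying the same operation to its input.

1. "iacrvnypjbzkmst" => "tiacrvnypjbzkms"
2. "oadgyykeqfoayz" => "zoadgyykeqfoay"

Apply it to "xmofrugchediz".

Rule — move the last character to the front.
For "xmofrugchediz" the result is "zxmofrugchedi".

zxmofrugchedi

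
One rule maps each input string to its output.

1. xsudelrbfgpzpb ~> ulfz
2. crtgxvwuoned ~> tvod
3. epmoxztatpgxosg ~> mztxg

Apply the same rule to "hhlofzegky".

The rule is to keep one character in every 3, starting at position 3 (positions 3rd, 6th, 9th, ...).
"hhlofzegky" → "lzk".

lzk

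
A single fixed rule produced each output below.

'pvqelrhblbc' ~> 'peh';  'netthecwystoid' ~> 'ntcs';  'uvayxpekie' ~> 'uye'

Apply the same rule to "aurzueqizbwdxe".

Looking at the pairs, the operation is to delete the last 3 characters, then keep one character in every 3, starting at position 1 (positions 1st, 4th, 7th, ...).
For "aurzueqizbwdxe", step one produces "aurzueqizbw"; step two turns that into "azqb".

azqb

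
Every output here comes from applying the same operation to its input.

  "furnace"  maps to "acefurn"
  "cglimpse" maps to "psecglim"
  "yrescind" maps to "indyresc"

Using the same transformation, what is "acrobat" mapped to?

The pattern: move the last 3 characters to the front (rotate right by 3).
For "acrobat" the result is "batacro".

batacro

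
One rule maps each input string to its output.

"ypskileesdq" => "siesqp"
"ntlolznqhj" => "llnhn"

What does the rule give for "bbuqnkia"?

unib

Each output is the input with this applied: move the first 2 characters to the end (rotate left by 2), then keep every other character starting from the first (positions 1st, 3rd, 5th, ...).
Applying both steps to "bbuqnkia": "uqnkiabb", then "unib".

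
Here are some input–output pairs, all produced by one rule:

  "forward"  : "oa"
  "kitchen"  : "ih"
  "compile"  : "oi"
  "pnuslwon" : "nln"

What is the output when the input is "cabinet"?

an

The pattern: keep one character in every 3, starting at position 2 (positions 2nd, 5th, 8th, ...).
Applying that to "cabinet" gives "an".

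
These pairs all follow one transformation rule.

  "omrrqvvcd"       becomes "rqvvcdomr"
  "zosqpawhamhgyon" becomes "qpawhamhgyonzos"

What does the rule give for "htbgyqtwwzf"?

What's happening: move the first 3 characters to the end (rotate left by 3).
On "htbgyqtwwzf" that produces "gyqtwwzfhtb".

gyqtwwzfhtb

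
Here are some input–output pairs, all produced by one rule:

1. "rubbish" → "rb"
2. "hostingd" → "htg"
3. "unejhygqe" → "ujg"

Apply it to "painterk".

pnr

The pattern: move the last character to the front, then keep one character in every 3, starting at position 2 (positions 2nd, 5th, 8th, ...).
For "painterk", step one produces "kpainter"; step two turns that into "pnr".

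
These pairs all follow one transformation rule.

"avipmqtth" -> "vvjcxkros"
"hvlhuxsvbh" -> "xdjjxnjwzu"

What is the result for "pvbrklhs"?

njurxdtm

What's happening: move the last 3 characters to the front (rotate right by 3), then shift every letter 2 places forward in the alphabet (wrapping around).
"pvbrklhs" → "lhspvbrk" → "njurxdtm".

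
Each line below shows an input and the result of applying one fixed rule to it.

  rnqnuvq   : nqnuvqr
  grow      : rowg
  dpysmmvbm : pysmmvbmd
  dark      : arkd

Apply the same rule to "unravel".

The rule is to move the first character to the end.
Doing the same to "unravel": "nravelu".

nravelu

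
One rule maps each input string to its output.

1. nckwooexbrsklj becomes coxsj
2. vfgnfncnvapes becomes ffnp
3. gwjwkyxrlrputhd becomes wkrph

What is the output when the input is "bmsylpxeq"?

The pattern: keep one character in every 3, starting at position 2 (positions 2nd, 5th, 8th, ...).
"bmsylpxeq" → "mle".

mle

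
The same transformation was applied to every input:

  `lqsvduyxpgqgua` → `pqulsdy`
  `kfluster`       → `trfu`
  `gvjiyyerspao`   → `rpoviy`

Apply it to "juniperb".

ebui

The rule is to swap the front and back halves of the string, then keep every other character starting from the second (positions 2nd, 4th, 6th, ...).
On "juniperb" that produces "ebui".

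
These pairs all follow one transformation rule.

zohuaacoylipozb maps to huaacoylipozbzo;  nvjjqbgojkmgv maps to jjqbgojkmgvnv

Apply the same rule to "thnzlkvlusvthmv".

nzlkvlusvthmvth

The pattern: move the first 2 characters to the end (rotate left by 2).
So "thnzlkvlusvthmv" becomes "nzlkvlusvthmvth".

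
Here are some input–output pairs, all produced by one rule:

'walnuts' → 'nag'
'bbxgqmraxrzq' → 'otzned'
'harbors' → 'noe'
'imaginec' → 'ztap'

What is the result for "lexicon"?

rvb

Each output is the input with this applied: shift every letter 13 places forward in the alphabet (wrapping around) — i.e. ROT13, then keep every other character starting from the second (positions 2nd, 4th, 6th, ...).
For "lexicon", step one produces "yrkvpba"; step two turns that into "rvb".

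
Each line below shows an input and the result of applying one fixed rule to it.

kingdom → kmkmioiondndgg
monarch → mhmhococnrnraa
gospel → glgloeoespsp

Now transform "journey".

jyjyoeoeununrr

Each output is the input with this applied: double every character, then take characters alternately from the front and the back (1st, last, 2nd, 2nd-last, ...).
"journey" → "jjoouurrnneeyy" → "jyjyoeoeununrr".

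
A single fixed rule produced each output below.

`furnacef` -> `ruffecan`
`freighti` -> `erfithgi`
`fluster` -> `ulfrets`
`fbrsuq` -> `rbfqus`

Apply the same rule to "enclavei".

The pattern: move the first 3 characters to the end (rotate left by 3), then reverse the string.
Starting from "enclavei": after the first operation, "laveienc"; after the second, "cneieval".

cneieval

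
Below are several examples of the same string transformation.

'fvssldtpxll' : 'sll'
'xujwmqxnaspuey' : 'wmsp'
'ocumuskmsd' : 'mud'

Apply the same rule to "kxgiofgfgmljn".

ioml

The transformation: swap each adjacent pair of characters (1↔2, 3↔4, ...), then keep one character in every 3, starting at position 3 (positions 3rd, 6th, 9th, ...).
Applying both steps to "kxgiofgfgmljn": "xkigfofgmgjln", then "ioml".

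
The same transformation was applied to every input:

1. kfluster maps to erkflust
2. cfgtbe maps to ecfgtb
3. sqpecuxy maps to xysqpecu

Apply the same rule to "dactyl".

ldacty

What's happening: move the first 2 characters to the end (rotate left by 2), then swap the front and back halves of the string.
On "dactyl": the first step gives "ctylda", and the second then gives "ldacty".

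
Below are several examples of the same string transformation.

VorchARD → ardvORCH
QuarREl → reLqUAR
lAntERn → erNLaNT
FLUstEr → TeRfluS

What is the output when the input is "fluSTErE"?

eReFLUst

The transformation: flip the case of every letter, then move the last 3 characters to the front (rotate right by 3).
"fluSTErE" → "eReFLUst".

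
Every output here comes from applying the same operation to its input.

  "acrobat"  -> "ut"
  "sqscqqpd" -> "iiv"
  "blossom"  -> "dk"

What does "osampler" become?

In each case the input is transformed by: shift every letter 8 places backward in the alphabet (wrapping around), then keep one character in every 3, starting at position 2 (positions 2nd, 5th, 8th, ...).
Starting from "osampler": after the first operation, "gksehdwj"; after the second, "khj".

khj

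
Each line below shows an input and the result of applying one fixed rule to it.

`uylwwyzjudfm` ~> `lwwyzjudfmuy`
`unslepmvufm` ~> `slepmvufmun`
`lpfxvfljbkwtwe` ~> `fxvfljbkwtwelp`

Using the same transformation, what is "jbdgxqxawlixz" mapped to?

dgxqxawlixzjb

In each case the input is transformed by: move the first 2 characters to the end (rotate left by 2).
On "jbdgxqxawlixz" that produces "dgxqxawlixzjb".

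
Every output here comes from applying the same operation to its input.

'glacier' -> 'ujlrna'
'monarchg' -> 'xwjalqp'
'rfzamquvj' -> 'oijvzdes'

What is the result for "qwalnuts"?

fjuwdcb

Looking at the pairs, the operation is to shift every letter 9 places forward in the alphabet (wrapping around), then delete the first character.
For "qwalnuts", step one produces "zfjuwdcb"; step two turns that into "fjuwdcb".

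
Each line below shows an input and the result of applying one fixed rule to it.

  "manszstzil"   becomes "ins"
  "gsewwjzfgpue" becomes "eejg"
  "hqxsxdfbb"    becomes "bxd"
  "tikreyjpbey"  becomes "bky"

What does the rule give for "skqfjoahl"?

Each output is the input with this applied: keep one character in every 3, starting at position 3 (positions 3rd, 6th, 9th, ...), then move the last character to the front.
Starting from "skqfjoahl": after the first operation, "qol"; after the second, "lqo".
(Check on "hqxsxdfbb": → "xdb" → "bxd" ✓)

lqo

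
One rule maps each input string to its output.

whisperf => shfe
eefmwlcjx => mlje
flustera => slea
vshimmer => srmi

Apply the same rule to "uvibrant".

vtba

Looking at the pairs, the operation is to keep every other character starting from the second (positions 2nd, 4th, 6th, ...), then sort the characters into reverse alphabetical order.
Applying both steps to "uvibrant": "vbat", then "vtba".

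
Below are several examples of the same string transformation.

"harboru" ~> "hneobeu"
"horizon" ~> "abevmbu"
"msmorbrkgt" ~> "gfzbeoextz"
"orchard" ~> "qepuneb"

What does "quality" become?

lhnyvgd

Each output is the input with this applied: swap the first and last characters, then shift every letter 13 places forward in the alphabet (wrapping around) — i.e. ROT13.
Working it through for "quality": intermediate "yualitq", final "lhnyvgd".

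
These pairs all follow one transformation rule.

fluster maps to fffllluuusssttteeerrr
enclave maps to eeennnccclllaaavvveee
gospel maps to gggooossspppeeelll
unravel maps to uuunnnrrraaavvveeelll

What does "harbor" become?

Rule — repeat every character 3 times.
So "harbor" becomes "hhhaaarrrbbbooorrr".

hhhaaarrrbbbooorrr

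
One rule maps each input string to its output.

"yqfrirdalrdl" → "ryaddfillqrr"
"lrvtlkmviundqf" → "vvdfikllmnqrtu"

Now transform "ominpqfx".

The rule is to sort the characters into alphabetical order, then move the last 2 characters to the front (rotate right by 2).
Starting from "ominpqfx": after the first operation, "fimnopqx"; after the second, "qxfimnop".

qxfimnop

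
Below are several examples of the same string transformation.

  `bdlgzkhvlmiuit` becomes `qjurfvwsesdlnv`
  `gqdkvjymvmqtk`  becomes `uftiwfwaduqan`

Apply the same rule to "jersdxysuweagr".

The rule is to shift every letter 10 places forward in the alphabet (wrapping around), then move the first 3 characters to the end (rotate left by 3).
Working it through for "jersdxysuweagr": intermediate "tobcnhicegokqb", final "cnhicegokqbtob".
(Check on "gqdkvjymvmqtk": → "qanuftiwfwadu" → "uftiwfwaduqan" ✓)

cnhicegokqbtob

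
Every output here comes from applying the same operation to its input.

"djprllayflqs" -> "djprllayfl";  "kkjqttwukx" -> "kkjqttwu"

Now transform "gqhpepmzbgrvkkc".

The transformation: delete the last 2 characters.
Doing the same to "gqhpepmzbgrvkkc": "gqhpepmzbgrvk".

gqhpepmzbgrvk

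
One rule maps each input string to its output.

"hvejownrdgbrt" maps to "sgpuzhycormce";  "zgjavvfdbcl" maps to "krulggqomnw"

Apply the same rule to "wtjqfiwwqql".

Rule — shift every letter 11 places forward in the alphabet (wrapping around).
So "wtjqfiwwqql" becomes "heubqthhbbw".

heubqthhbbw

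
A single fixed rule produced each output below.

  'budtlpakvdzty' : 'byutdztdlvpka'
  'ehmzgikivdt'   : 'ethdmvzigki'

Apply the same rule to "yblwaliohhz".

The rule is to take characters alternately from the front and the back (1st, last, 2nd, 2nd-last, ...).
So "yblwaliohhz" becomes "yzbhlhwoail".

yzbhlhwoail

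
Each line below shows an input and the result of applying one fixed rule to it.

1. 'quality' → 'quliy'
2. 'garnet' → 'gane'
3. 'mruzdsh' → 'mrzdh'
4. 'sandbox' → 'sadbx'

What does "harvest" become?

In each case the input is transformed by: double every character, then keep one character in every 3, starting at position 1 (positions 1st, 4th, 7th, ...).
Starting from "harvest": after the first operation, "hhaarrvveesstt"; after the second, "havet".

havet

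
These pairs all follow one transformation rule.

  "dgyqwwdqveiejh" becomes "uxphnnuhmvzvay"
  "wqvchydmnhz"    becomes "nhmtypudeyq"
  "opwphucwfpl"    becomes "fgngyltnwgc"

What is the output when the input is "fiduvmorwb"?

wzulmdfins

The pattern: shift every letter 9 places backward in the alphabet (wrapping around).
"fiduvmorwb" → "wzulmdfins".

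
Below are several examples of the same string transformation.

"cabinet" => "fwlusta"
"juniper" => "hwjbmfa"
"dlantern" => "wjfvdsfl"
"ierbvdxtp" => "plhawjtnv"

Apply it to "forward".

sjvxgjo

In each case the input is transformed by: move the last 3 characters to the front (rotate right by 3), then shift every letter 8 places backward in the alphabet (wrapping around).
Working it through for "forward": intermediate "ardforw", final "sjvxgjo".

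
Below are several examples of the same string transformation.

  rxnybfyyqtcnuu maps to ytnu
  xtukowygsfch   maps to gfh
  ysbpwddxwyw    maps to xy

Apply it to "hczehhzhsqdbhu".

hqbu

The pattern: keep every other character starting from the second (positions 2nd, 4th, 6th, ...), then delete the first 3 characters.
For "hczehhzhsqdbhu", step one produces "cehhqbu"; step two turns that into "hqbu".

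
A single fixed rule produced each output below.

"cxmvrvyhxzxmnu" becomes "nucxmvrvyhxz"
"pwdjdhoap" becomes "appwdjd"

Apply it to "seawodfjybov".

ovseawodfj

In each case the input is transformed by: move the last 2 characters to the front (rotate right by 2), then delete the last 2 characters.
For "seawodfjybov" the result is "ovseawodfj".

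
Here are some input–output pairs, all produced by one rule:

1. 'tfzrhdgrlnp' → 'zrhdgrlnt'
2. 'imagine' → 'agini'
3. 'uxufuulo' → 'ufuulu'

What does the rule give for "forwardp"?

What's happening: swap the first and last characters, then delete the first 2 characters.
Working it through for "forwardp": intermediate "porwardf", final "rwardf".

rwardf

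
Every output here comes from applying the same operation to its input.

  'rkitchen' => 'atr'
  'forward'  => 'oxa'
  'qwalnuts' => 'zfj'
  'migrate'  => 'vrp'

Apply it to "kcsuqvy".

tlb

What's happening: shift every letter 9 places forward in the alphabet (wrapping around), then keep only the first 3 characters.
Applying that to "kcsuqvy" gives "tlb".
(Check on "rkitchen": → "atrclqnw" → "atr" ✓)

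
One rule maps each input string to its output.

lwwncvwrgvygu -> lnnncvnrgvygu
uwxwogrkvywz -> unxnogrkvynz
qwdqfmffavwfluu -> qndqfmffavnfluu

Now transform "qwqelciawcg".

The rule is to replace every "w" with "n".
Applying that to "qwqelciawcg" gives "qnqelciancg".

qnqelciancg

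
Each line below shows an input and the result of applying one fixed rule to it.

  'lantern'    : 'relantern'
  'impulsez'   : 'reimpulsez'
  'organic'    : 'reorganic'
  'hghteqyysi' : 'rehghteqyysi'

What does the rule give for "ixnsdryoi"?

In each case the input is transformed by: prepend "re".
"ixnsdryoi" → "reixnsdryoi".

reixnsdryoi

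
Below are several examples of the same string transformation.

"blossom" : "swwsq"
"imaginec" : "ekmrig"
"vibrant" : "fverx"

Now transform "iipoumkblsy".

tsyqofpwc

Each output is the input with this applied: delete the first 2 characters, then shift every letter 4 places forward in the alphabet (wrapping around).
"iipoumkblsy" → "poumkblsy" → "tsyqofpwc".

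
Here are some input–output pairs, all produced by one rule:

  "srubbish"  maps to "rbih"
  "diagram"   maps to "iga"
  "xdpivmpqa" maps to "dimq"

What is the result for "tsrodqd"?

soq

Each output is the input with this applied: keep every other character starting from the second (positions 2nd, 4th, 6th, ...).
Doing the same to "tsrodqd": "soq".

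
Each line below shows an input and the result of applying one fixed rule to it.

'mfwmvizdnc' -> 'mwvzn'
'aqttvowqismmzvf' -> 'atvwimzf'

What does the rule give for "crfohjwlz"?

Each output is the input with this applied: keep every other character starting from the first (positions 1st, 3rd, 5th, ...).
On "crfohjwlz" that produces "cfhwz".

cfhwz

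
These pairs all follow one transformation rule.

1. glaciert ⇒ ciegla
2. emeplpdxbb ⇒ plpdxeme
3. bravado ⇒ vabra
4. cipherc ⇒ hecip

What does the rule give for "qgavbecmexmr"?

vbecmexqga

Looking at the pairs, the operation is to delete the last 2 characters, then move the first 3 characters to the end (rotate left by 3).
For "qgavbecmexmr", step one produces "qgavbecmex"; step two turns that into "vbecmexqga".
(Check on "glaciert": → "glacie" → "ciegla" ✓)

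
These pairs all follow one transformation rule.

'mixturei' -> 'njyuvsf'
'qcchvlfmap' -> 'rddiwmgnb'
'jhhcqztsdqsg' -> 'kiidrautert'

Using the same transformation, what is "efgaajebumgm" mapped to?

fghbbkfcvnh

The rule is to delete the last character, then shift every letter 1 place forward in the alphabet (wrapping around).
Working it through for "efgaajebumgm": intermediate "efgaajebumg", final "fghbbkfcvnh".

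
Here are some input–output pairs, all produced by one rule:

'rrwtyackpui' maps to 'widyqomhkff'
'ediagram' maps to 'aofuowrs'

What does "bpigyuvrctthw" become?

kvhhqfjimuwdp

The transformation: reverse the string, then shift every letter 12 places backward in the alphabet (wrapping around).
Working it through for "bpigyuvrctthw": intermediate "whttcrvuygipb", final "kvhhqfjimuwdp".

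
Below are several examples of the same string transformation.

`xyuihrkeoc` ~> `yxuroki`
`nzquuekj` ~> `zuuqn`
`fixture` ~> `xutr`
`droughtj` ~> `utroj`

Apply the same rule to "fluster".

utsr

The pattern: sort the characters into reverse alphabetical order, then delete the last 3 characters.
Working it through for "fluster": intermediate "utsrlfe", final "utsr".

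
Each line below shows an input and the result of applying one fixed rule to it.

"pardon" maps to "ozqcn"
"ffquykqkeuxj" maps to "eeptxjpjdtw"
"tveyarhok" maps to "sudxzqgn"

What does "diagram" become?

chzfqz

Each output is the input with this applied: delete the last character, then shift every letter 1 place backward in the alphabet (wrapping around).
Working it through for "diagram": intermediate "diagra", final "chzfqz".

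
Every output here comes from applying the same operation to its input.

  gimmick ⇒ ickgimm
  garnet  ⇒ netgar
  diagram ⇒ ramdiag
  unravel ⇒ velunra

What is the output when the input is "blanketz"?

The pattern: move the last 3 characters to the front (rotate right by 3).
Doing the same to "blanketz": "etzblank".

etzblank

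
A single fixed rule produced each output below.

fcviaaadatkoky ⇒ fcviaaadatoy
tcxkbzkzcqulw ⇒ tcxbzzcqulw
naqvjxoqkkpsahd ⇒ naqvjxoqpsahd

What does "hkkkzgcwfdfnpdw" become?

The pattern: remove every "k".
So "hkkkzgcwfdfnpdw" becomes "hzgcwfdfnpdw".

hzgcwfdfnpdw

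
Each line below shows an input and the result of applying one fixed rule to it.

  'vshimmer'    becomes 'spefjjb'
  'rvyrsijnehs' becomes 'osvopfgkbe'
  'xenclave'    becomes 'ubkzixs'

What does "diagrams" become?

The pattern: shift every letter 3 places backward in the alphabet (wrapping around), then delete the last character.
"diagrams" → "afxdoxjp" → "afxdoxj".

afxdoxj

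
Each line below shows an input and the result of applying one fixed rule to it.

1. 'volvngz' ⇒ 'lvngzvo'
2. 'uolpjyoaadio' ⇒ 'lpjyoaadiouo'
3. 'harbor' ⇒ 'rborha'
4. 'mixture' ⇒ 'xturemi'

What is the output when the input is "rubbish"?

Each output is the input with this applied: move the first 2 characters to the end (rotate left by 2).
Doing the same to "rubbish": "bbishru".

bbishru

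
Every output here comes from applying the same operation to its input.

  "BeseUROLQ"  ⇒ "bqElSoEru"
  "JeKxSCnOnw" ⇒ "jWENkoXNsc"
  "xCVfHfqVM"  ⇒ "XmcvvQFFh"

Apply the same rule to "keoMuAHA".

KaEhOamU

The pattern: take characters alternately from the front and the back (1st, last, 2nd, 2nd-last, ...), then flip the case of every letter.
Working it through for "keoMuAHA": intermediate "kAeHoAMu", final "KaEhOamU".
(Check on "xCVfHfqVM": → "xMCVVqffH" → "XmcvvQFFh" ✓)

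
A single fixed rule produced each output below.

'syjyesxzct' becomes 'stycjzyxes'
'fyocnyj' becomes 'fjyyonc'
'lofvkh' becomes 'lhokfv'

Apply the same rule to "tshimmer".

trsehmim

Looking at the pairs, the operation is to take characters alternately from the front and the back (1st, last, 2nd, 2nd-last, ...).
So "tshimmer" becomes "trsehmim".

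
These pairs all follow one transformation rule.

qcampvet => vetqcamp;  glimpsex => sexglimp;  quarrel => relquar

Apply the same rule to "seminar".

The transformation: move the last 3 characters to the front (rotate right by 3).
For "seminar" the result is "narsemi".

narsemi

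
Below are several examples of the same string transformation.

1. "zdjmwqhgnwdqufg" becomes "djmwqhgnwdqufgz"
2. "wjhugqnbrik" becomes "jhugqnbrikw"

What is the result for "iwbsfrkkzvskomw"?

wbsfrkkzvskomwi

The pattern: move the first character to the end.
For "iwbsfrkkzvskomw" the result is "wbsfrkkzvskomwi".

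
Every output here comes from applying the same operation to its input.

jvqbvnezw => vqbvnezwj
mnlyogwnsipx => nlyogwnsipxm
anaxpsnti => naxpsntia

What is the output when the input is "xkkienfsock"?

What's happening: move the first character to the end.
"xkkienfsock" → "kkienfsockx".

kkienfsockx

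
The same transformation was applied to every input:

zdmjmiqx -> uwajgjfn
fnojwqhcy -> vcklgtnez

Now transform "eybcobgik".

hbvyzlydf

Each output is the input with this applied: move the last character to the front, then shift every letter 3 places backward in the alphabet (wrapping around).
So "eybcobgik" becomes "hbvyzlydf".
(Check on "fnojwqhcy": → "yfnojwqhc" → "vcklgtnez" ✓)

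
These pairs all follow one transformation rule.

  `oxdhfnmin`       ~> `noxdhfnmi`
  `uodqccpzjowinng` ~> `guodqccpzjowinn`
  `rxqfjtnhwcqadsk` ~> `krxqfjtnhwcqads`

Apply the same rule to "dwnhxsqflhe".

edwnhxsqflh

In each case the input is transformed by: move the last character to the front.
So "dwnhxsqflhe" becomes "edwnhxsqflh".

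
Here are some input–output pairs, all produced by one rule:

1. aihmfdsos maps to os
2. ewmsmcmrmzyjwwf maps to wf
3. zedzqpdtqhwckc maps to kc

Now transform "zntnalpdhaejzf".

zf

Each output is the input with this applied: keep only the last 2 characters.
"zntnalpdhaejzf" → "zf".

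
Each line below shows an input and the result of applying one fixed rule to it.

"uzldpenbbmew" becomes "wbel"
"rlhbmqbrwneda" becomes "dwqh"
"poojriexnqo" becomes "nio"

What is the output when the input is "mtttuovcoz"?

What's happening: keep one character in every 3, starting at position 3 (positions 3rd, 6th, 9th, ...), then reverse the string.
"mtttuovcoz" → "too" → "oot".

oot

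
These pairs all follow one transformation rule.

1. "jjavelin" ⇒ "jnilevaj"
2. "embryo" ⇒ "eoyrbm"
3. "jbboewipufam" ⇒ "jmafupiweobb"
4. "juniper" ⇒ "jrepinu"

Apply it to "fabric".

fcirba

Each output is the input with this applied: reverse the string, then move the last character to the front.
On "fabric": the first step gives "cirbaf", and the second then gives "fcirba".
(Check on "jjavelin": → "nilevajj" → "jnilevaj" ✓)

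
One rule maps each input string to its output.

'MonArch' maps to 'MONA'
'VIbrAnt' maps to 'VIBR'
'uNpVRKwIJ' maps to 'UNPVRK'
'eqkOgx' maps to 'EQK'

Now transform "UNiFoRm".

UNIF

What's happening: delete the last 3 characters, then convert every letter to uppercase.
On "UNiFoRm": the first step gives "UNiF", and the second then gives "UNIF".
(Check on "eqkOgx": → "eqk" → "EQK" ✓)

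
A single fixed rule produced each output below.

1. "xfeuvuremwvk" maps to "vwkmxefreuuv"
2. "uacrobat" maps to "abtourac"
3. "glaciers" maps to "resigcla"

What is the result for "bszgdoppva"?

The pattern: move the last 2 characters to the front (rotate right by 2), then take characters alternately from the front and the back (1st, last, 2nd, 2nd-last, ...).
Working it through for "bszgdoppva": intermediate "vabszgdopp", final "vpapbosdzg".

vpapbosdzg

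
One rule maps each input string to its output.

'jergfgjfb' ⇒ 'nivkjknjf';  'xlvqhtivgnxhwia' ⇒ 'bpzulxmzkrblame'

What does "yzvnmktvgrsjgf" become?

The pattern: shift every letter 4 places forward in the alphabet (wrapping around).
So "yzvnmktvgrsjgf" becomes "cdzrqoxzkvwnkj".

cdzrqoxzkvwnkj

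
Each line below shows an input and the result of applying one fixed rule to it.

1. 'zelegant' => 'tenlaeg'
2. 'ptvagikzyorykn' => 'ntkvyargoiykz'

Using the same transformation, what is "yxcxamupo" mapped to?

oxpcuxma

Looking at the pairs, the operation is to take characters alternately from the front and the back (1st, last, 2nd, 2nd-last, ...), then delete the first character.
Applying that to "yxcxamupo" gives "oxpcuxma".
(Check on "ptvagikzyorykn": → "pntkvyargoiykz" → "ntkvyargoiykz" ✓)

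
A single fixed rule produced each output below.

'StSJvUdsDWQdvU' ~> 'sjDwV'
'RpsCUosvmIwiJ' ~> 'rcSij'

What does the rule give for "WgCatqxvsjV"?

Looking at the pairs, the operation is to keep one character in every 3, starting at position 1 (positions 1st, 4th, 7th, ...), then flip the case of every letter.
Applying both steps to "WgCatqxvsjV": "Waxj", then "wAXJ".

wAXJ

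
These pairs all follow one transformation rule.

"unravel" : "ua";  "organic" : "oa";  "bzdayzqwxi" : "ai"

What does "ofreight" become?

Looking at the pairs, the operation is to keep one character in every 3, starting at position 1 (positions 1st, 4th, 7th, ...), then keep only the vowels.
"ofreight" → "oeh" → "oe".

oe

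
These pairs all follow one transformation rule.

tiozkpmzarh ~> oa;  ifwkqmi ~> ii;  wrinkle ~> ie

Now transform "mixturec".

The rule is to keep every other character starting from the first (positions 1st, 3rd, 5th, ...), then keep only the vowels.
Applying both steps to "mixturec": "mxue", then "ue".

ue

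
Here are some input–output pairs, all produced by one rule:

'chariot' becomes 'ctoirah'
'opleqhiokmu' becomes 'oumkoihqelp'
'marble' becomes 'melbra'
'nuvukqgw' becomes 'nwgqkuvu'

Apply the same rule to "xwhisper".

What's happening: move the first character to the end, then reverse the string.
Starting from "xwhisper": after the first operation, "whisperx"; after the second, "xrepsihw".
(Check on "chariot": → "hariotc" → "ctoirah" ✓)

xrepsihw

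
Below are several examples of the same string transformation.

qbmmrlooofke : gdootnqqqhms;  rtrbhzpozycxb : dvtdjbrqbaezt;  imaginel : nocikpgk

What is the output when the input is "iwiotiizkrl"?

The transformation: swap the first and last characters, then shift every letter 2 places forward in the alphabet (wrapping around).
Starting from "iwiotiizkrl": after the first operation, "lwiotiizkri"; after the second, "nykqvkkbmtk".

nykqvkkbmtk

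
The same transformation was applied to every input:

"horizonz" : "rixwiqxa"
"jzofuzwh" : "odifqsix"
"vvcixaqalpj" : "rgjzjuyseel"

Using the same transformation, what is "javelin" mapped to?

Each output is the input with this applied: move the first 3 characters to the end (rotate left by 3), then shift every letter 9 places forward in the alphabet (wrapping around).
Applying both steps to "javelin": "elinjav", then "nurwsje".

nurwsje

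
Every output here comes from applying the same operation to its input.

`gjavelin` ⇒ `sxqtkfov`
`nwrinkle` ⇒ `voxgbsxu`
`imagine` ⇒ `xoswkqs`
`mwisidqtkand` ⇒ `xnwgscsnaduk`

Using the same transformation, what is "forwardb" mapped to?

nlpybgkb

The pattern: move the last 2 characters to the front (rotate right by 2), then shift every letter 10 places forward in the alphabet (wrapping around).
Applying both steps to "forwardb": "dbforwar", then "nlpybgkb".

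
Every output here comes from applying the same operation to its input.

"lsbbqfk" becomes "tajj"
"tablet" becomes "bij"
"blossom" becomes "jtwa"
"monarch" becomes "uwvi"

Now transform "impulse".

quxc

The transformation: shift every letter 8 places forward in the alphabet (wrapping around), then delete the last 3 characters.
"impulse" → "quxctam" → "quxc".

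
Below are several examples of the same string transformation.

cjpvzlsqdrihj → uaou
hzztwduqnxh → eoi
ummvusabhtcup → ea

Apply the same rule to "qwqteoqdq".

eo

The rule is to shift every letter 11 places forward in the alphabet (wrapping around), then keep only the vowels.
"qwqteoqdq" → "bhbepzbob" → "eo".
(Check on "ummvusabhtcup": → "fxxgfdlmsenfa" → "ea" ✓)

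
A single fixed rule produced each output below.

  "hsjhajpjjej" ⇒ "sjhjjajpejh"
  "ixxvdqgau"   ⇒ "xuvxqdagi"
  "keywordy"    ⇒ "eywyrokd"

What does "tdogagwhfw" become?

dwgogahwtf

Looking at the pairs, the operation is to swap the first and last characters, then swap each adjacent pair of characters (1↔2, 3↔4, ...).
Starting from "tdogagwhfw": after the first operation, "wdogagwhft"; after the second, "dwgogahwtf".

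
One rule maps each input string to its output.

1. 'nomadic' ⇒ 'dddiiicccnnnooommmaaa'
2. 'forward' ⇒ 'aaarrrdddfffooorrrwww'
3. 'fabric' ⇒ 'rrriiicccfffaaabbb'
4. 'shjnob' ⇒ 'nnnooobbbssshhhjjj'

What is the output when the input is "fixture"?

uuurrreeefffiiixxxttt

Looking at the pairs, the operation is to move the last 3 characters to the front (rotate right by 3), then repeat every character 3 times.
"fixture" → "uuurrreeefffiiixxxttt".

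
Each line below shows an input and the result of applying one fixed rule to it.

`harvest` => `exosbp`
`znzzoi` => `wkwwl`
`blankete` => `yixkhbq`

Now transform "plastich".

Each output is the input with this applied: delete the last character, then shift every letter 3 places backward in the alphabet (wrapping around).
Applying both steps to "plastich": "plastic", then "mixpqfz".

mixpqfz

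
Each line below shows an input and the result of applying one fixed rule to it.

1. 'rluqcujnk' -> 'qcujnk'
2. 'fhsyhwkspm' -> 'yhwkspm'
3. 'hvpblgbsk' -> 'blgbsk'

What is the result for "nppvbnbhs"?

Each output is the input with this applied: delete the first 3 characters.
Doing the same to "nppvbnbhs": "vbnbhs".

vbnbhs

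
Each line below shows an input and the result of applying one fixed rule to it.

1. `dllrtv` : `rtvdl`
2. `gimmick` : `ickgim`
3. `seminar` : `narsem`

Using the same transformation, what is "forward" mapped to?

ardfor

The rule is to move the last 3 characters to the front (rotate right by 3), then delete the last character.
Working it through for "forward": intermediate "ardforw", final "ardfor".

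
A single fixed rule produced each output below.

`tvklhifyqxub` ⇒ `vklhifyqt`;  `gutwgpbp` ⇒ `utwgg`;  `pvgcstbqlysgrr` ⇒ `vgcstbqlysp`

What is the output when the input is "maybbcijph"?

The pattern: delete the last 3 characters, then move the first character to the end.
Working it through for "maybbcijph": intermediate "maybbci", final "aybbcim".

aybbcim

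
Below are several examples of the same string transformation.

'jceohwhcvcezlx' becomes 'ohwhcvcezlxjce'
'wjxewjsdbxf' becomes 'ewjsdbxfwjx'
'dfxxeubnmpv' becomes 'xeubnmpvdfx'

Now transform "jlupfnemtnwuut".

What's happening: move the first 3 characters to the end (rotate left by 3).
Applying that to "jlupfnemtnwuut" gives "pfnemtnwuutjlu".

pfnemtnwuutjlu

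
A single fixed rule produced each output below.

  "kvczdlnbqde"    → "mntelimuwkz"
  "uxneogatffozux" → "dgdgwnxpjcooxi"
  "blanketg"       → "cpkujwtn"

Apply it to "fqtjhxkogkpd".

In each case the input is transformed by: shift every letter 9 places forward in the alphabet (wrapping around), then move the last 2 characters to the front (rotate right by 2).
So "fqtjhxkogkpd" becomes "ymozcsqgtxpt".

ymozcsqgtxpt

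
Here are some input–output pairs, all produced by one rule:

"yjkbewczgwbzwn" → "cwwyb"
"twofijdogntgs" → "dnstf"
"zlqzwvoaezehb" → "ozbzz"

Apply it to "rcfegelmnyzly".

lyyre

The transformation: keep one character in every 3, starting at position 1 (positions 1st, 4th, 7th, ...), then move the last 3 characters to the front (rotate right by 3).
On "rcfegelmnyzly": the first step gives "relyy", and the second then gives "lyyre".
(Check on "zlqzwvoaezehb": → "zzozb" → "ozbzz" ✓)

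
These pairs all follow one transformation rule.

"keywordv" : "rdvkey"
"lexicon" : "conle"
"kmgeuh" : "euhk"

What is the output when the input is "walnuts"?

utswa

The rule is to move the last 3 characters to the front (rotate right by 3), then delete the last 2 characters.
"walnuts" → "utswaln" → "utswa".
(Check on "keywordv": → "rdvkeywo" → "rdvkey" ✓)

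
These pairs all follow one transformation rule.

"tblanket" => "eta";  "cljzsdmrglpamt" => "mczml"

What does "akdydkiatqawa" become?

aayiq

The transformation: keep one character in every 3, starting at position 1 (positions 1st, 4th, 7th, ...), then move the last character to the front.
Working it through for "akdydkiatqawa": intermediate "ayiqa", final "aayiq".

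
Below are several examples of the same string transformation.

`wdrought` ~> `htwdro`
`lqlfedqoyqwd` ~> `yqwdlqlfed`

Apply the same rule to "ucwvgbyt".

ytucwv

The transformation: swap the front and back halves of the string, then delete the first 2 characters.
Starting from "ucwvgbyt": after the first operation, "gbytucwv"; after the second, "ytucwv".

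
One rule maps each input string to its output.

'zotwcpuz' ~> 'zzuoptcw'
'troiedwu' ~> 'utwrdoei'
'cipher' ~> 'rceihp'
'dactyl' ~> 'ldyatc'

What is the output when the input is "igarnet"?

tiegnar

What's happening: reverse the string, then take characters alternately from the front and the back (1st, last, 2nd, 2nd-last, ...).
Starting from "igarnet": after the first operation, "tenragi"; after the second, "tiegnar".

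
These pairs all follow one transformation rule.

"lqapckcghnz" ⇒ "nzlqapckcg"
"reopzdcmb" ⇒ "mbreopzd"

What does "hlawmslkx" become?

Looking at the pairs, the operation is to move the last 2 characters to the front (rotate right by 2), then delete the last character.
Applying both steps to "hlawmslkx": "kxhlawmsl", then "kxhlawms".

kxhlawms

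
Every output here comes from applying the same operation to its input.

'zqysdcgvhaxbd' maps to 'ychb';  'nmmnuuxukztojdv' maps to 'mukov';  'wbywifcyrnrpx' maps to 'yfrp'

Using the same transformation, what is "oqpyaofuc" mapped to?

poc

The rule is to keep one character in every 3, starting at position 3 (positions 3rd, 6th, 9th, ...).
For "oqpyaofuc" the result is "poc".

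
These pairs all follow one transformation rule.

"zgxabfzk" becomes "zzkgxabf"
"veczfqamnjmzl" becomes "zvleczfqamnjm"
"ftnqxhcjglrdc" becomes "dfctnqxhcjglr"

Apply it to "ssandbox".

osxsandb

Each output is the input with this applied: swap the first and last characters, then move the last 2 characters to the front (rotate right by 2).
For "ssandbox", step one produces "xsandbos"; step two turns that into "osxsandb".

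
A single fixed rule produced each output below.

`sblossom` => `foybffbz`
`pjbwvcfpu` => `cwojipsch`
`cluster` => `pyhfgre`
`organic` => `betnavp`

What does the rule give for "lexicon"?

Rule — shift every letter 13 places forward in the alphabet (wrapping around) — i.e. ROT13.
For "lexicon" the result is "yrkvpba".

yrkvpba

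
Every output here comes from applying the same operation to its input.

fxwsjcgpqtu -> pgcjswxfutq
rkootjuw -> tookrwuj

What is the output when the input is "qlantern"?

The transformation: move the last 3 characters to the front (rotate right by 3), then reverse the string.
Working it through for "qlantern": intermediate "ernqlant", final "tnalqnre".

tnalqnre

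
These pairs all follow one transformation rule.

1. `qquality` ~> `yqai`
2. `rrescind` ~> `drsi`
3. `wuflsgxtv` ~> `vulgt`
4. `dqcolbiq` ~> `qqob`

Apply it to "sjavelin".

njvl

The transformation: move the last character to the front, then keep every other character starting from the first (positions 1st, 3rd, 5th, ...).
"sjavelin" → "nsjaveli" → "njvl".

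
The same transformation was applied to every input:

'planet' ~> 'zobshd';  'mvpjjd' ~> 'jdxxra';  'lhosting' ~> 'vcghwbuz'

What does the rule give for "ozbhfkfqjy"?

The rule is to shift every letter 12 places backward in the alphabet (wrapping around), then move the first character to the end.
Starting from "ozbhfkfqjy": after the first operation, "cnpvtytexm"; after the second, "npvtytexmc".

npvtytexmc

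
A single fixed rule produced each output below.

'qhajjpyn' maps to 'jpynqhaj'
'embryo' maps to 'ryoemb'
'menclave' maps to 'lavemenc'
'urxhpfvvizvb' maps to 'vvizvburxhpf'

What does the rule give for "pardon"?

Looking at the pairs, the operation is to swap the front and back halves of the string.
"pardon" → "donpar".

donpar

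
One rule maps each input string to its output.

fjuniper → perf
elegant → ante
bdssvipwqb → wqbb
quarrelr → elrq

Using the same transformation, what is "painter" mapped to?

terp

The pattern: move the last 3 characters to the front (rotate right by 3), then keep only the first 4 characters.
"painter" → "terpain" → "terp".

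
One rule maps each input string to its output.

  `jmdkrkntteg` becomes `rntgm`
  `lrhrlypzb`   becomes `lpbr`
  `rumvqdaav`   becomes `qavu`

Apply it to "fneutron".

tofe

Each output is the input with this applied: move the first 3 characters to the end (rotate left by 3), then keep every other character starting from the second (positions 2nd, 4th, 6th, ...).
Applying both steps to "fneutron": "utronfne", then "tofe".
(Check on "lrhrlypzb": → "rlypzblrh" → "lpbr" ✓)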